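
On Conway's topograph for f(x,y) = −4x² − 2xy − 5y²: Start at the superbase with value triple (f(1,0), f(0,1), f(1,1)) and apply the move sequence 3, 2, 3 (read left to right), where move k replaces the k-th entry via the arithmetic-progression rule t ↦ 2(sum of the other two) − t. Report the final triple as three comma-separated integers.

start (-4,-5,-11) = (f(1,0),f(0,1),f(1,1))
replace slot 3: 2·((-4)+(-5)) − (-11) = -7 → (-4,-5,-7)
replace slot 2: 2·((-4)+(-7)) − (-5) = -17 → (-4,-17,-7)
replace slot 3: 2·((-4)+(-17)) − (-7) = -35 → (-4,-17,-35)

-4,-17,-35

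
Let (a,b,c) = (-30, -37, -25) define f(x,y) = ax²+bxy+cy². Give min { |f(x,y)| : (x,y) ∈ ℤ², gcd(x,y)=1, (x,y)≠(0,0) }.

translate: b→-23 (≡37 mod 60), so (30,37,25)→(30,-23,18)
flip: (30,-23,18)→(18,23,30)
translate: b→-13 (≡23 mod 36), so (18,23,30)→(18,-13,25)
reduced (well bottom): (18,-13,25) with a≤c, −a<b≤a
well minimum |f| = |-18| = 18 (negative-definite)

18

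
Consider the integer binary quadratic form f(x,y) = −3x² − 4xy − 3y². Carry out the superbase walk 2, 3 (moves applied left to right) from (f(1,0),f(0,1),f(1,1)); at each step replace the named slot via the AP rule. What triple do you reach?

start (-3,-3,-10) = (f(1,0),f(0,1),f(1,1))
replace slot 2: 2·((-3)+(-10)) − (-3) = -23 → (-3,-23,-10)
replace slot 3: 2·((-3)+(-23)) − (-10) = -42 → (-3,-23,-42)

-3,-23,-42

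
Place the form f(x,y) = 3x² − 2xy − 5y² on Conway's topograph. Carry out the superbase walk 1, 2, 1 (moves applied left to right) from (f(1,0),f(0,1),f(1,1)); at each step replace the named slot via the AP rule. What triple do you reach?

start (3,-5,-4) = (f(1,0),f(0,1),f(1,1))
replace slot 1: 2·((-5)+(-4)) − 3 = -21 → (-21,-5,-4)
replace slot 2: 2·((-21)+(-4)) − (-5) = -45 → (-21,-45,-4)
replace slot 1: 2·((-45)+(-4)) − (-21) = -77 → (-77,-45,-4)

-77,-45,-4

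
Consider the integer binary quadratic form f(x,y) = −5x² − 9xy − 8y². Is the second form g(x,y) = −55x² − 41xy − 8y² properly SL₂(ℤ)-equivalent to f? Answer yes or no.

D₁ = -79, D₂ = -79
f is negative-definite; reduce −f:
−f: translate: b→-1 (≡9 mod 10), so (5,9,8)→(5,-1,4)
−f: flip: (5,-1,4)→(4,1,5)
−f: reduced (well bottom): (4,1,5) with a≤c, −a<b≤a
flip sign back: reduced form of f is (-4,-1,-5)
g is negative-definite; reduce −g:
−g: flip: (55,41,8)→(8,-41,55)
−g: translate: b→7 (≡-41 mod 16), so (8,-41,55)→(8,7,4)
−g: flip: (8,7,4)→(4,-7,8)
−g: translate: b→1 (≡-7 mod 8), so (4,-7,8)→(4,1,5)
−g: reduced (well bottom): (4,1,5) with a≤c, −a<b≤a
flip sign back: reduced form of g is (-4,-1,-5)
reduced forms (-4, -1, -5) vs (-4, -1, -5) ⇒ equivalent

yes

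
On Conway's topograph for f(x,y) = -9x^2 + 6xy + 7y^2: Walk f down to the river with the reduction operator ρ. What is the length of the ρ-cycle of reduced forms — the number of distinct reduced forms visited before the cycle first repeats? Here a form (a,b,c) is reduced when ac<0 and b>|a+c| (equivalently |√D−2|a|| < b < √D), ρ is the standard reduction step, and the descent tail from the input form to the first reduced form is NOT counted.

D = 288, ⌊√D⌋ = 16
river: ρ → (7,8,-8)
river: ρ → (-8,8,7)
river: ρ → (7,6,-9)
river: ρ → (-9,12,4)
river: ρ → (4,12,-9)
river: ρ → (-9,6,7)
ρ-cycle length = 6 (tail of 0 descent steps not counted)

6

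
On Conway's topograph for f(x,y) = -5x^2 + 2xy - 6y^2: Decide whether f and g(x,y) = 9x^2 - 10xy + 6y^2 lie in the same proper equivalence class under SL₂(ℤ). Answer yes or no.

D₁ = -116, D₂ = -116
f is negative-definite; reduce −f:
−f: reduced (well bottom): (5,-2,6) with a≤c, −a<b≤a
flip sign back: reduced form of f is (-5,2,-6)
g: translate: b→8 (≡-10 mod 18), so (9,-10,6)→(9,8,5)
g: flip: (9,8,5)→(5,-8,9)
g: translate: b→2 (≡-8 mod 10), so (5,-8,9)→(5,2,6)
g: reduced (well bottom): (5,2,6) with a≤c, −a<b≤a
reduced forms (-5, 2, -6) vs (5, 2, 6) ⇒ inequivalent

no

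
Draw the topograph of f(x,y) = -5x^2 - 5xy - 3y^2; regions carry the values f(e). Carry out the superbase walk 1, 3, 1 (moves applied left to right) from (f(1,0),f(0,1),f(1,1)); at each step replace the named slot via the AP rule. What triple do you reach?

start (-5,-3,-13) = (f(1,0),f(0,1),f(1,1))
replace slot 1: 2·((-3)+(-13)) − (-5) = -27 → (-27,-3,-13)
replace slot 3: 2·((-27)+(-3)) − (-13) = -47 → (-27,-3,-47)
replace slot 1: 2·((-3)+(-47)) − (-27) = -73 → (-73,-3,-47)

-73,-3,-47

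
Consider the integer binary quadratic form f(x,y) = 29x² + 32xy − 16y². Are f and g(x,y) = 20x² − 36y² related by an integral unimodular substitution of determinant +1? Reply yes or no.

D₁ = 2880, D₂ = 2880
river cycle of f (length 6): (-16, 32, 29), (29, 26, -19), (-19, 50, 5), (5, 50, -19), (-19, 26, 29), (29, 32, -16)
river cycle of g (length 6): (20, 40, -16), (-16, 24, 36), (36, 48, -4), (-4, 48, 36), (36, 24, -16), (-16, 40, 20)
cycles differ ⇒ inequivalent

no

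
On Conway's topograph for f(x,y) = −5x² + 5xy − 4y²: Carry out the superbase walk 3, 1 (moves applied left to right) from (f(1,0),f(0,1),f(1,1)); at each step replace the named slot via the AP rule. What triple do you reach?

start (-5,-4,-4) = (f(1,0),f(0,1),f(1,1))
replace slot 3: 2·((-5)+(-4)) − (-4) = -14 → (-5,-4,-14)
replace slot 1: 2·((-4)+(-14)) − (-5) = -31 → (-31,-4,-14)

-31,-4,-14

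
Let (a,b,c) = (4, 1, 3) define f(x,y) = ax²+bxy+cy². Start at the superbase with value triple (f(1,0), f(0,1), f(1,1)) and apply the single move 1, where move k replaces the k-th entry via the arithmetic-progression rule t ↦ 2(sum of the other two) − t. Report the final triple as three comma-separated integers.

start (4,3,8) = (f(1,0),f(0,1),f(1,1))
replace slot 1: 2·(3+8) − 4 = 18 → (18,3,8)

18,3,8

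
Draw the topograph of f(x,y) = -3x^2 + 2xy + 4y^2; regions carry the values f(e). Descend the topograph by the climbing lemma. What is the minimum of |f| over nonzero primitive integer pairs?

river: ρ → (4,6,-1)
river: ρ → (-1,6,4)
river: ρ → (4,2,-3)
river: ρ → (-3,4,3)
river: ρ → (3,2,-4)
river: ρ → (-4,6,1)
river: ρ → (1,6,-4)
river: ρ → (-4,2,3)
river: ρ → (3,4,-3)
river: ρ → (-3,2,4)
closes: descent 0, river 10
min |a| on river = 1

1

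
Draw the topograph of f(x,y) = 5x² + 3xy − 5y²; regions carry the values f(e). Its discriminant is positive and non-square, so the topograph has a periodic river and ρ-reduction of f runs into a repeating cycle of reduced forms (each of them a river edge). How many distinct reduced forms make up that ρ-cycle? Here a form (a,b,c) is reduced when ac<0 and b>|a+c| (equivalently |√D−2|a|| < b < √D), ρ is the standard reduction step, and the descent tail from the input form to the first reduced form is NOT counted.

D = 109, ⌊√D⌋ = 10
river: ρ → (-5,7,3)
river: ρ → (3,5,-7)
river: ρ → (-7,9,1)
river: ρ → (1,9,-7)
river: ρ → (-7,5,3)
river: ρ → (3,7,-5)
river: ρ → (-5,3,5)
river: ρ → (5,7,-3)
river: ρ → (-3,5,7)
river: ρ → (7,9,-1)
river: ρ → (-1,9,7)
river: ρ → (7,5,-3)
river: ρ → (-3,7,5)
river: ρ → (5,3,-5)
ρ-cycle length = 14 (tail of 0 descent steps not counted)

14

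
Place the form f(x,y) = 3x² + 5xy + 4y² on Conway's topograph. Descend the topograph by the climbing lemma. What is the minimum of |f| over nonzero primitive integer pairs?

translate: b→-1 (≡5 mod 6), so (3,5,4)→(3,-1,2)
flip: (3,-1,2)→(2,1,3)
reduced (well bottom): (2,1,3) with a≤c, −a<b≤a
well minimum = a = 2

2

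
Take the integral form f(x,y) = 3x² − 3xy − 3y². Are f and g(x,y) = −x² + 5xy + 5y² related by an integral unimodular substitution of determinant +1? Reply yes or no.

D₁ = 45, D₂ = 45
river cycle of f (length 2): (-3, 3, 3), (3, 3, -3)
river cycle of g (length 2): (5, 5, -1), (-1, 5, 5)
cycles differ ⇒ inequivalent

no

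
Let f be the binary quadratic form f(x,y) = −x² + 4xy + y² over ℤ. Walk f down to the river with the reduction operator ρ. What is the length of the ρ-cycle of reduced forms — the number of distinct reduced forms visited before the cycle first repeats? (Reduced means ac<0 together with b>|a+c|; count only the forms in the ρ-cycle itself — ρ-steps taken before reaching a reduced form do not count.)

D = 20, ⌊√D⌋ = 4
river: ρ → (1,4,-1)
river: ρ → (-1,4,1)
ρ-cycle length = 2 (tail of 0 descent steps not counted)

2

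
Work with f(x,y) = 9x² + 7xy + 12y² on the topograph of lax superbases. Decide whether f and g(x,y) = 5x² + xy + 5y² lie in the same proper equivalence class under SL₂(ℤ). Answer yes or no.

D₁ = -383, D₂ = -99
discriminants differ ⇒ not SL₂(ℤ)-equivalent

no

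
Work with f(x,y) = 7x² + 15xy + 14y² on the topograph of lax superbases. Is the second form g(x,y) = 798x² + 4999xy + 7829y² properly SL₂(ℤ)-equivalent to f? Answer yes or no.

D₁ = -167, D₂ = -167
f: translate: b→1 (≡15 mod 14), so (7,15,14)→(7,1,6)
f: flip: (7,1,6)→(6,-1,7)
f: reduced (well bottom): (6,-1,7) with a≤c, −a<b≤a
g: translate: b→211 (≡4999 mod 1596), so (798,4999,7829)→(798,211,14)
g: flip: (798,211,14)→(14,-211,798)
g: translate: b→13 (≡-211 mod 28), so (14,-211,798)→(14,13,6)
g: flip: (14,13,6)→(6,-13,14)
g: translate: b→-1 (≡-13 mod 12), so (6,-13,14)→(6,-1,7)
g: reduced (well bottom): (6,-1,7) with a≤c, −a<b≤a
reduced forms (6, -1, 7) vs (6, -1, 7) ⇒ equivalent

yes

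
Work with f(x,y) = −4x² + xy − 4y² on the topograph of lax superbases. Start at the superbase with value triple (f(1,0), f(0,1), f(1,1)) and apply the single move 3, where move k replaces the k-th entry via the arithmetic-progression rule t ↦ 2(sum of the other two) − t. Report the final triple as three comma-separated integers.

start (-4,-4,-7) = (f(1,0),f(0,1),f(1,1))
replace slot 3: 2·((-4)+(-4)) − (-7) = -9 → (-4,-4,-9)

-4,-4,-9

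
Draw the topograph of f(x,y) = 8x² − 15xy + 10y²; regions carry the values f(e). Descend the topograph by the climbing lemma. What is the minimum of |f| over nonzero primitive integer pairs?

translate: b→1 (≡-15 mod 16), so (8,-15,10)→(8,1,3)
flip: (8,1,3)→(3,-1,8)
reduced (well bottom): (3,-1,8) with a≤c, −a<b≤a
well minimum = a = 3

3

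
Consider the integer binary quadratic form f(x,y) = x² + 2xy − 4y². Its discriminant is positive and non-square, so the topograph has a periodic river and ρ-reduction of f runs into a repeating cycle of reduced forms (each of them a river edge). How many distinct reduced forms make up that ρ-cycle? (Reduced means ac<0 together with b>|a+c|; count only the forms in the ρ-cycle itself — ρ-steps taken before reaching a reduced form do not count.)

D = 20, ⌊√D⌋ = 4
descent: ρ → (-4,-2,1)
descent: ρ → (1,4,-1)  [lands on river]
river: ρ → (-1,4,1)
ρ-cycle length = 2 (tail of 2 descent steps not counted)

2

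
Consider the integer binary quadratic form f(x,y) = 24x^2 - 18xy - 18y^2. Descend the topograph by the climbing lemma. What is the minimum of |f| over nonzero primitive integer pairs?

descent: ρ → (-18,18,24)  [lands on river]
river: ρ → (24,30,-12)
river: ρ → (-12,42,6)
river: ρ → (6,42,-12)
river: ρ → (-12,30,24)
river: ρ → (24,18,-18)
closes: descent 1, river 6
min |a| on river = 6

6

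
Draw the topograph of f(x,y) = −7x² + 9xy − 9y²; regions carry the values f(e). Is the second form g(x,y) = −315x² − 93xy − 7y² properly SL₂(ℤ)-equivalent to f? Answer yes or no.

D₁ = -171, D₂ = -171
f is negative-definite; reduce −f:
−f: translate: b→5 (≡-9 mod 14), so (7,-9,9)→(7,5,7)
−f: reduced (well bottom): (7,5,7) with a≤c, −a<b≤a
flip sign back: reduced form of f is (-7,-5,-7)
g is negative-definite; reduce −g:
−g: flip: (315,93,7)→(7,-93,315)
−g: translate: b→5 (≡-93 mod 14), so (7,-93,315)→(7,5,7)
−g: reduced (well bottom): (7,5,7) with a≤c, −a<b≤a
flip sign back: reduced form of g is (-7,-5,-7)
reduced forms (-7, -5, -7) vs (-7, -5, -7) ⇒ equivalent

yes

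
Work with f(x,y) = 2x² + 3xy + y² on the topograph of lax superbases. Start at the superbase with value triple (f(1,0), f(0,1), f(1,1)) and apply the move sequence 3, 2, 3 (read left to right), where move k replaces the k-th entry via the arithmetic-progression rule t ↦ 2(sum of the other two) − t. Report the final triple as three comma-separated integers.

start (2,1,6) = (f(1,0),f(0,1),f(1,1))
replace slot 3: 2·(2+1) − 6 = 0 → (2,1,0)
replace slot 2: 2·(2+0) − 1 = 3 → (2,3,0)
replace slot 3: 2·(2+3) − 0 = 10 → (2,3,10)

2,3,10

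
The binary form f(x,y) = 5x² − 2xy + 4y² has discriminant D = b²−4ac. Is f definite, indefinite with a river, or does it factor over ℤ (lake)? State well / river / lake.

D = b²−4ac = (-2)² − 4·5·4 = -76
D < 0 ⇒ definite ⇒ every region one sign ⇒ single well

well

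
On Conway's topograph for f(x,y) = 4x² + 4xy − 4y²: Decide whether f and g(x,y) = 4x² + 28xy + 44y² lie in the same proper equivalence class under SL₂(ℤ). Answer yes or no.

D₁ = 80, D₂ = 80
river cycle of f (length 2): (-4, 4, 4), (4, 4, -4)
river cycle of g (length 2): (4, 4, -4), (-4, 4, 4)
cycles coincide ⇒ equivalent

yes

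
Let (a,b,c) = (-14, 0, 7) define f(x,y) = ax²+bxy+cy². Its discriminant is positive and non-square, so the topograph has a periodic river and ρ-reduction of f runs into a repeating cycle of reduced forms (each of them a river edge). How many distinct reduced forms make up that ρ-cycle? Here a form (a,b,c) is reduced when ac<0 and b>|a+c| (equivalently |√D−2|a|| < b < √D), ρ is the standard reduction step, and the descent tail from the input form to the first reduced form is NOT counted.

D = 392, ⌊√D⌋ = 19
descent: ρ → (7,14,-7)  [lands on river]
river: ρ → (-7,14,7)
ρ-cycle length = 2 (tail of 1 descent step not counted)

2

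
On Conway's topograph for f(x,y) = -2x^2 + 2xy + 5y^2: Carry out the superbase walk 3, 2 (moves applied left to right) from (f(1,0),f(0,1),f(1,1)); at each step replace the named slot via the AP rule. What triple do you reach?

start (-2,5,5) = (f(1,0),f(0,1),f(1,1))
replace slot 3: 2·((-2)+5) − 5 = 1 → (-2,5,1)
replace slot 2: 2·((-2)+1) − 5 = -7 → (-2,-7,1)

-2,-7,1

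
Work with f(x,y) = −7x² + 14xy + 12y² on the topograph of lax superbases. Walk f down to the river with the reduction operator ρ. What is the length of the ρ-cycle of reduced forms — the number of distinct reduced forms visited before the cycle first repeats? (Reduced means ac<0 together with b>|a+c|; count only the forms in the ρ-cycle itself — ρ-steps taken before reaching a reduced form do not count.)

D = 532, ⌊√D⌋ = 23
river: ρ → (12,10,-9)
river: ρ → (-9,8,13)
river: ρ → (13,18,-4)
river: ρ → (-4,22,3)
river: ρ → (3,20,-11)
river: ρ → (-11,2,12)
river: ρ → (12,22,-1)
river: ρ → (-1,22,12)
river: ρ → (12,2,-11)
river: ρ → (-11,20,3)
river: ρ → (3,22,-4)
river: ρ → (-4,18,13)
river: ρ → (13,8,-9)
river: ρ → (-9,10,12)
river: ρ → (12,14,-7)
river: ρ → (-7,14,12)
ρ-cycle length = 16 (tail of 0 descent steps not counted)

16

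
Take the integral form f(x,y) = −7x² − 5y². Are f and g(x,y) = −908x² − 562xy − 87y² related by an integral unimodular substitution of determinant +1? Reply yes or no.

D₁ = -140, D₂ = -140
f is negative-definite; reduce −f:
−f: flip: (7,0,5)→(5,0,7)
−f: reduced (well bottom): (5,0,7) with a≤c, −a<b≤a
flip sign back: reduced form of f is (-5,0,-7)
g is negative-definite; reduce −g:
−g: flip: (908,562,87)→(87,-562,908)
−g: translate: b→-40 (≡-562 mod 174), so (87,-562,908)→(87,-40,5)
−g: flip: (87,-40,5)→(5,40,87)
−g: translate: b→0 (≡40 mod 10), so (5,40,87)→(5,0,7)
−g: reduced (well bottom): (5,0,7) with a≤c, −a<b≤a
flip sign back: reduced form of g is (-5,0,-7)
reduced forms (-5, 0, -7) vs (-5, 0, -7) ⇒ equivalent

yes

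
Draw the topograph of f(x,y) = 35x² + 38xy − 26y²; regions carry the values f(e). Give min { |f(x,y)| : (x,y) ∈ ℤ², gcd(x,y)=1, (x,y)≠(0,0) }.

river: ρ → (-26,66,7)
river: ρ → (7,60,-53)
river: ρ → (-53,46,14)
river: ρ → (14,66,-13)
river: ρ → (-13,64,19)
river: ρ → (19,50,-34)
river: ρ → (-34,18,35)
river: ρ → (35,52,-17)
river: ρ → (-17,50,38)
river: ρ → (38,26,-29)
river: ρ → (-29,32,35)
river: ρ → (35,38,-26)
closes: descent 0, river 12
min |a| on river = 7

7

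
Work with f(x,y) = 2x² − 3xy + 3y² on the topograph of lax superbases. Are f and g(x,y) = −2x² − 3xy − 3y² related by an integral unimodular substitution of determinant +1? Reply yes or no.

D₁ = -15, D₂ = -15
f: translate: b→1 (≡-3 mod 4), so (2,-3,3)→(2,1,2)
f: reduced (well bottom): (2,1,2) with a≤c, −a<b≤a
g is negative-definite; reduce −g:
−g: translate: b→-1 (≡3 mod 4), so (2,3,3)→(2,-1,2)
−g: flip: (2,-1,2)→(2,1,2)
−g: reduced (well bottom): (2,1,2) with a≤c, −a<b≤a
flip sign back: reduced form of g is (-2,-1,-2)
reduced forms (2, 1, 2) vs (-2, -1, -2) ⇒ inequivalent

no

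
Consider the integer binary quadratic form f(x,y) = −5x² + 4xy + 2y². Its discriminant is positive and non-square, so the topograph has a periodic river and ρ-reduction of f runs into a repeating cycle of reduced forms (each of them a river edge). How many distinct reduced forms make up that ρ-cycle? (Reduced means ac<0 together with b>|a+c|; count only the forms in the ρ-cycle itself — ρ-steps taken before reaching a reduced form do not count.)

D = 56, ⌊√D⌋ = 7
river: ρ → (2,4,-5)
river: ρ → (-5,6,1)
river: ρ → (1,6,-5)
river: ρ → (-5,4,2)
ρ-cycle length = 4 (tail of 0 descent steps not counted)

4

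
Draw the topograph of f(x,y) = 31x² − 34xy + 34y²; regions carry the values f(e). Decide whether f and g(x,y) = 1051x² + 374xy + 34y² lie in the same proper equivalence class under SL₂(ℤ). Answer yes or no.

D₁ = -3060, D₂ = -3060
f: translate: b→28 (≡-34 mod 62), so (31,-34,34)→(31,28,31)
f: reduced (well bottom): (31,28,31) with a≤c, −a<b≤a
g: flip: (1051,374,34)→(34,-374,1051)
g: translate: b→34 (≡-374 mod 68), so (34,-374,1051)→(34,34,31)
g: flip: (34,34,31)→(31,-34,34)
g: translate: b→28 (≡-34 mod 62), so (31,-34,34)→(31,28,31)
g: reduced (well bottom): (31,28,31) with a≤c, −a<b≤a
reduced forms (31, 28, 31) vs (31, 28, 31) ⇒ equivalent

yes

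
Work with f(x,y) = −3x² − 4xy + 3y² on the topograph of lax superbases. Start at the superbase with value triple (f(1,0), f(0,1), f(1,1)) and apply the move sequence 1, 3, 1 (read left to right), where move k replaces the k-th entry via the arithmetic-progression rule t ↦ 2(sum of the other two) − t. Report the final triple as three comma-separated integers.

start (-3,3,-4) = (f(1,0),f(0,1),f(1,1))
replace slot 1: 2·(3+(-4)) − (-3) = 1 → (1,3,-4)
replace slot 3: 2·(1+3) − (-4) = 12 → (1,3,12)
replace slot 1: 2·(3+12) − 1 = 29 → (29,3,12)

29,3,12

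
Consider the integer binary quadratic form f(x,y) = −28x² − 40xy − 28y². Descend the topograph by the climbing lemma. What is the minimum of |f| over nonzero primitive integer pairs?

translate: b→-16 (≡40 mod 56), so (28,40,28)→(28,-16,16)
flip: (28,-16,16)→(16,16,28)
reduced (well bottom): (16,16,28) with a≤c, −a<b≤a
well minimum |f| = |-16| = 16 (negative-definite)

16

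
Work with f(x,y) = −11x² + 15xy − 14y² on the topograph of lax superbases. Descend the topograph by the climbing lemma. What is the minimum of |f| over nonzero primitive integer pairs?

translate: b→7 (≡-15 mod 22), so (11,-15,14)→(11,7,10)
flip: (11,7,10)→(10,-7,11)
reduced (well bottom): (10,-7,11) with a≤c, −a<b≤a
well minimum |f| = |-10| = 10 (negative-definite)

10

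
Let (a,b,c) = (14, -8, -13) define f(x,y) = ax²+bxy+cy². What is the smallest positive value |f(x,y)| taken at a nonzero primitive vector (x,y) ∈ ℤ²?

descent: ρ → (-13,8,14)  [lands on river]
river: ρ → (14,20,-7)
river: ρ → (-7,22,11)
river: ρ → (11,22,-7)
river: ρ → (-7,20,14)
river: ρ → (14,8,-13)
river: ρ → (-13,18,9)
river: ρ → (9,18,-13)
closes: descent 1, river 8
min |a| on river = 7

7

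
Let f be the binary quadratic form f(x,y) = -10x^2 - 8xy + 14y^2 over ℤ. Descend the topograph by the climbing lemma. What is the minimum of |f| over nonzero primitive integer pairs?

descent: ρ → (14,8,-10)  [lands on river]
river: ρ → (-10,12,12)
river: ρ → (12,12,-10)
river: ρ → (-10,8,14)
river: ρ → (14,20,-4)
river: ρ → (-4,20,14)
closes: descent 1, river 6
min |a| on river = 4

4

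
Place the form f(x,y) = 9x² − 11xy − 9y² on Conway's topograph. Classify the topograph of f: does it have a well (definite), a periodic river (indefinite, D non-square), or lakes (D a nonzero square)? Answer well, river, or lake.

D = b²−4ac = (-11)² − 4·9·(-9) = 445
D > 0 non-square ⇒ indefinite ⇒ periodic river

river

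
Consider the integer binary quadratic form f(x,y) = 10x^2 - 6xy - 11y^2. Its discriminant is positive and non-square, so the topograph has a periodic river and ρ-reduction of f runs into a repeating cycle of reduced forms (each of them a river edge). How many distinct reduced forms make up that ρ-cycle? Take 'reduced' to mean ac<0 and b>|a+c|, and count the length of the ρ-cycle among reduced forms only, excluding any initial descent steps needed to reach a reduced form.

D = 476, ⌊√D⌋ = 21
descent: ρ → (-11,6,10)  [lands on river]
river: ρ → (10,14,-7)
river: ρ → (-7,14,10)
river: ρ → (10,6,-11)
river: ρ → (-11,16,5)
river: ρ → (5,14,-14)
river: ρ → (-14,14,5)
river: ρ → (5,16,-11)
ρ-cycle length = 8 (tail of 1 descent step not counted)

8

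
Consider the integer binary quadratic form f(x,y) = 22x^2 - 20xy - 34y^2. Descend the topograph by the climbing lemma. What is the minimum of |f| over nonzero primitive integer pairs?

descent: ρ → (-34,20,22)  [lands on river]
river: ρ → (22,24,-32)
river: ρ → (-32,40,14)
river: ρ → (14,44,-26)
river: ρ → (-26,8,32)
river: ρ → (32,56,-2)
river: ρ → (-2,56,32)
river: ρ → (32,8,-26)
river: ρ → (-26,44,14)
river: ρ → (14,40,-32)
river: ρ → (-32,24,22)
river: ρ → (22,20,-34)
river: ρ → (-34,48,8)
river: ρ → (8,48,-34)
closes: descent 1, river 14
min |a| on river = 2

2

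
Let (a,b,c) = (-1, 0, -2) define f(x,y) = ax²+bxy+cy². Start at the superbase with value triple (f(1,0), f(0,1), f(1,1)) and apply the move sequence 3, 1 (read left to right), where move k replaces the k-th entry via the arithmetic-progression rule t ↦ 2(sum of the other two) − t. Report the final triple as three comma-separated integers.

start (-1,-2,-3) = (f(1,0),f(0,1),f(1,1))
replace slot 3: 2·((-1)+(-2)) − (-3) = -3 → (-1,-2,-3)
replace slot 1: 2·((-2)+(-3)) − (-1) = -9 → (-9,-2,-3)

-9,-2,-3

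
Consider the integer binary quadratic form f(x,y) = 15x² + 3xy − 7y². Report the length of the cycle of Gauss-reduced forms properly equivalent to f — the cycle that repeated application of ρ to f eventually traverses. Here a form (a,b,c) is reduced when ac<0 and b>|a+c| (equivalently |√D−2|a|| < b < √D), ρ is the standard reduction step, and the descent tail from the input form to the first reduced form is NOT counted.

D = 429, ⌊√D⌋ = 20
descent: ρ → (-7,11,11)  [lands on river]
river: ρ → (11,11,-7)
river: ρ → (-7,17,5)
river: ρ → (5,13,-13)
river: ρ → (-13,13,5)
river: ρ → (5,17,-7)
ρ-cycle length = 6 (tail of 1 descent step not counted)

6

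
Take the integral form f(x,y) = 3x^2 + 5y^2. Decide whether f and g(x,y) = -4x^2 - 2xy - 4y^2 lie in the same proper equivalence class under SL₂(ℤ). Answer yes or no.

D₁ = -60, D₂ = -60
f: reduced (well bottom): (3,0,5) with a≤c, −a<b≤a
g is negative-definite; reduce −g:
−g: reduced (well bottom): (4,2,4) with a≤c, −a<b≤a
flip sign back: reduced form of g is (-4,-2,-4)
reduced forms (3, 0, 5) vs (-4, -2, -4) ⇒ inequivalent

no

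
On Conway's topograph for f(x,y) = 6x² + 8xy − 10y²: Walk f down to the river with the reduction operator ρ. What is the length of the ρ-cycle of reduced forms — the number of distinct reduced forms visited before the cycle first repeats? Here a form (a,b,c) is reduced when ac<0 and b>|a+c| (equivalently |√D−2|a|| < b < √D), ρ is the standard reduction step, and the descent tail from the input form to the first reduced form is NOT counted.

D = 304, ⌊√D⌋ = 17
river: ρ → (-10,12,4)
river: ρ → (4,12,-10)
river: ρ → (-10,8,6)
river: ρ → (6,16,-2)
river: ρ → (-2,16,6)
river: ρ → (6,8,-10)
ρ-cycle length = 6 (tail of 0 descent steps not counted)

6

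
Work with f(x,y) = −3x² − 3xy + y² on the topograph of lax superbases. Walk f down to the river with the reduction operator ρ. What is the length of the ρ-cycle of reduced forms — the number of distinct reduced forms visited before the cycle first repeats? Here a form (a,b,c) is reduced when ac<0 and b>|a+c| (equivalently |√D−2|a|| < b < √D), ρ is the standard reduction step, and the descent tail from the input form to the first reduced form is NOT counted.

D = 21, ⌊√D⌋ = 4
descent: ρ → (1,3,-3)  [lands on river]
river: ρ → (-3,3,1)
ρ-cycle length = 2 (tail of 1 descent step not counted)

2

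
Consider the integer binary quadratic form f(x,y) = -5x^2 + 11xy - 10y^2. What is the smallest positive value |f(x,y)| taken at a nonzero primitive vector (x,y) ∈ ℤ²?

translate: b→-1 (≡-11 mod 10), so (5,-11,10)→(5,-1,4)
flip: (5,-1,4)→(4,1,5)
reduced (well bottom): (4,1,5) with a≤c, −a<b≤a
well minimum |f| = |-4| = 4 (negative-definite)

4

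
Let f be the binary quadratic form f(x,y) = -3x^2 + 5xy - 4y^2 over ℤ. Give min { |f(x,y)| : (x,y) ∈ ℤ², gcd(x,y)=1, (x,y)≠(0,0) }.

translate: b→1 (≡-5 mod 6), so (3,-5,4)→(3,1,2)
flip: (3,1,2)→(2,-1,3)
reduced (well bottom): (2,-1,3) with a≤c, −a<b≤a
well minimum |f| = |-2| = 2 (negative-definite)

2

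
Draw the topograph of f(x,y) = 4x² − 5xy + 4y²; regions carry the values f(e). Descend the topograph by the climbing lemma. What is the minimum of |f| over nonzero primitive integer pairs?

translate: b→3 (≡-5 mod 8), so (4,-5,4)→(4,3,3)
flip: (4,3,3)→(3,-3,4)
translate: b→3 (≡-3 mod 6), so (3,-3,4)→(3,3,4)
reduced (well bottom): (3,3,4) with a≤c, −a<b≤a
well minimum = a = 3

3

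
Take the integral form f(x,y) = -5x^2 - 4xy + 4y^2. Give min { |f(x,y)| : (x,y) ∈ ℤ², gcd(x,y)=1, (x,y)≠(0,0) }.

descent: ρ → (4,4,-5)  [lands on river]
river: ρ → (-5,6,3)
river: ρ → (3,6,-5)
river: ρ → (-5,4,4)
closes: descent 1, river 4
min |a| on river = 3

3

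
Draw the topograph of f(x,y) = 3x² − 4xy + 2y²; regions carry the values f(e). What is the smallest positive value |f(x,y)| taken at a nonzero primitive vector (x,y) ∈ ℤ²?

translate: b→2 (≡-4 mod 6), so (3,-4,2)→(3,2,1)
flip: (3,2,1)→(1,-2,3)
translate: b→0 (≡-2 mod 2), so (1,-2,3)→(1,0,2)
reduced (well bottom): (1,0,2) with a≤c, −a<b≤a
well minimum = a = 1

1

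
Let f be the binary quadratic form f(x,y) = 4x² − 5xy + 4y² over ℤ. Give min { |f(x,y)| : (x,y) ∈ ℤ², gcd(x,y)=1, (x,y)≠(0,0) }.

translate: b→3 (≡-5 mod 8), so (4,-5,4)→(4,3,3)
flip: (4,3,3)→(3,-3,4)
translate: b→3 (≡-3 mod 6), so (3,-3,4)→(3,3,4)
reduced (well bottom): (3,3,4) with a≤c, −a<b≤a
well minimum = a = 3

3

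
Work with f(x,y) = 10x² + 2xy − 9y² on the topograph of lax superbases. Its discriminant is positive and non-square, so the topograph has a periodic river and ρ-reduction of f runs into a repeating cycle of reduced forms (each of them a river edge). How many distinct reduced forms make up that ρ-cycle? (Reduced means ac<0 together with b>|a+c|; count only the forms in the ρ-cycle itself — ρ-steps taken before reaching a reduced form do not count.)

D = 364, ⌊√D⌋ = 19
river: ρ → (-9,16,3)
river: ρ → (3,14,-14)
river: ρ → (-14,14,3)
river: ρ → (3,16,-9)
river: ρ → (-9,2,10)
river: ρ → (10,18,-1)
river: ρ → (-1,18,10)
river: ρ → (10,2,-9)
ρ-cycle length = 8 (tail of 0 descent steps not counted)

8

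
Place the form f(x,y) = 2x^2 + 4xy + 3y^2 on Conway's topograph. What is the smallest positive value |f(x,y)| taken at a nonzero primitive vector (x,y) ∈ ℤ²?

translate: b→0 (≡4 mod 4), so (2,4,3)→(2,0,1)
flip: (2,0,1)→(1,0,2)
reduced (well bottom): (1,0,2) with a≤c, −a<b≤a
well minimum = a = 1

1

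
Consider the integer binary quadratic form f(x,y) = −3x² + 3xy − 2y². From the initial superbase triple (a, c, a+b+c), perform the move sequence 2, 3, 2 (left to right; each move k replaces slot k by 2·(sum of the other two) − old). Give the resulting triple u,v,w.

start (-3,-2,-2) = (f(1,0),f(0,1),f(1,1))
replace slot 2: 2·((-3)+(-2)) − (-2) = -8 → (-3,-8,-2)
replace slot 3: 2·((-3)+(-8)) − (-2) = -20 → (-3,-8,-20)
replace slot 2: 2·((-3)+(-20)) − (-8) = -38 → (-3,-38,-20)

-3,-38,-20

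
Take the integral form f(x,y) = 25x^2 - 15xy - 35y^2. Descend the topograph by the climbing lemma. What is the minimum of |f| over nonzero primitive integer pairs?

descent: ρ → (-35,15,25)  [lands on river]
river: ρ → (25,35,-25)
river: ρ → (-25,15,35)
river: ρ → (35,55,-5)
river: ρ → (-5,55,35)
river: ρ → (35,15,-25)
river: ρ → (-25,35,25)
river: ρ → (25,15,-35)
river: ρ → (-35,55,5)
river: ρ → (5,55,-35)
closes: descent 1, river 10
min |a| on river = 5

5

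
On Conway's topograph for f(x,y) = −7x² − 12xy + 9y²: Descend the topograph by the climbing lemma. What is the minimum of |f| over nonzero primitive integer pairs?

descent: ρ → (9,12,-7)  [lands on river]
river: ρ → (-7,16,5)
river: ρ → (5,14,-10)
river: ρ → (-10,6,9)
closes: descent 1, river 4
min |a| on river = 5

5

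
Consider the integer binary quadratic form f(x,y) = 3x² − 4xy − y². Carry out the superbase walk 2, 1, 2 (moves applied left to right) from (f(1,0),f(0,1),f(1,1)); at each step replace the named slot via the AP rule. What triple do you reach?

start (3,-1,-2) = (f(1,0),f(0,1),f(1,1))
replace slot 2: 2·(3+(-2)) − (-1) = 3 → (3,3,-2)
replace slot 1: 2·(3+(-2)) − 3 = -1 → (-1,3,-2)
replace slot 2: 2·((-1)+(-2)) − 3 = -9 → (-1,-9,-2)

-1,-9,-2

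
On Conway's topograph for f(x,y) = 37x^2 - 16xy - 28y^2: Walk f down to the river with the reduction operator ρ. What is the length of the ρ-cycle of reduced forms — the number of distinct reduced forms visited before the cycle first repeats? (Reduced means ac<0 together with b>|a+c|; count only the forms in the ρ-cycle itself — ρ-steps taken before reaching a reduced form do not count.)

D = 4400, ⌊√D⌋ = 66
descent: ρ → (-28,16,37)  [lands on river]
river: ρ → (37,58,-7)
river: ρ → (-7,54,53)
river: ρ → (53,52,-8)
river: ρ → (-8,60,25)
river: ρ → (25,40,-28)
ρ-cycle length = 6 (tail of 1 descent step not counted)

6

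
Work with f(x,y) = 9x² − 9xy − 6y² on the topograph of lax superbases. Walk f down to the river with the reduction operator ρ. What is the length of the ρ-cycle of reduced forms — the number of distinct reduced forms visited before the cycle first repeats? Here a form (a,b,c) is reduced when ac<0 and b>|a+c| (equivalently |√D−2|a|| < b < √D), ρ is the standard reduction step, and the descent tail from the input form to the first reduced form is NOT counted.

D = 297, ⌊√D⌋ = 17
descent: ρ → (-6,9,9)  [lands on river]
river: ρ → (9,9,-6)
river: ρ → (-6,15,3)
river: ρ → (3,15,-6)
ρ-cycle length = 4 (tail of 1 descent step not counted)

4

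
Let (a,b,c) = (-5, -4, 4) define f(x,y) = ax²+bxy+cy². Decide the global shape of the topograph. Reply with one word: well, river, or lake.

D = b²−4ac = (-4)² − 4·(-5)·4 = 96
D > 0 non-square ⇒ indefinite ⇒ periodic river

river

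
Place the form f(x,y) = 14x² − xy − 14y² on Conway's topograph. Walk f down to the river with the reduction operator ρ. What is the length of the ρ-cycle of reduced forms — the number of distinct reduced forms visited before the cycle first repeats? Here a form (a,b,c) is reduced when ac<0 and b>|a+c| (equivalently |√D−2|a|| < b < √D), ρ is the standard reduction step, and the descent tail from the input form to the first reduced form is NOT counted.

D = 785, ⌊√D⌋ = 28
descent: ρ → (-14,1,14)  [lands on river]
river: ρ → (14,27,-1)
river: ρ → (-1,27,14)
river: ρ → (14,1,-14)
river: ρ → (-14,27,1)
river: ρ → (1,27,-14)
ρ-cycle length = 6 (tail of 1 descent step not counted)

6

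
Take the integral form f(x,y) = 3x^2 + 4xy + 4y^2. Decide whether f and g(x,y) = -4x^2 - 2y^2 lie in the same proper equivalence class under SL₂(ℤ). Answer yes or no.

D₁ = -32, D₂ = -32
f: translate: b→-2 (≡4 mod 6), so (3,4,4)→(3,-2,3)
f: flip: (3,-2,3)→(3,2,3)
f: reduced (well bottom): (3,2,3) with a≤c, −a<b≤a
g is negative-definite; reduce −g:
−g: flip: (4,0,2)→(2,0,4)
−g: reduced (well bottom): (2,0,4) with a≤c, −a<b≤a
flip sign back: reduced form of g is (-2,0,-4)
reduced forms (3, 2, 3) vs (-2, 0, -4) ⇒ inequivalent

no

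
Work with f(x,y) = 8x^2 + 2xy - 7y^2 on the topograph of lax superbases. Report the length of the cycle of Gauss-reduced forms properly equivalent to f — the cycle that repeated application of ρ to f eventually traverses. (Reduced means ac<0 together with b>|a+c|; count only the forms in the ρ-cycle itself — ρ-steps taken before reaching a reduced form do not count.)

D = 228, ⌊√D⌋ = 15
river: ρ → (-7,12,3)
river: ρ → (3,12,-7)
river: ρ → (-7,2,8)
river: ρ → (8,14,-1)
river: ρ → (-1,14,8)
river: ρ → (8,2,-7)
ρ-cycle length = 6 (tail of 0 descent steps not counted)

6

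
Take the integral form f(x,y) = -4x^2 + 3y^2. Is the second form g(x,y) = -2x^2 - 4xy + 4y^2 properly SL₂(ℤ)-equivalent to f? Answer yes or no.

D₁ = 48, D₂ = 48
river cycle of f (length 2): (3, 6, -1), (-1, 6, 3)
river cycle of g (length 2): (4, 4, -2), (-2, 4, 4)
cycles differ ⇒ inequivalent

no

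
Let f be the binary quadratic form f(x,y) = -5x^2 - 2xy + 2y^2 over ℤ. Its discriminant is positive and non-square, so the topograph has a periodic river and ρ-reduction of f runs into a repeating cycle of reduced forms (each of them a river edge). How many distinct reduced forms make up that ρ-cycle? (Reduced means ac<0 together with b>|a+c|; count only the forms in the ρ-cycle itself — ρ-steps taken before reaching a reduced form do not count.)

D = 44, ⌊√D⌋ = 6
descent: ρ → (2,6,-1)  [lands on river]
river: ρ → (-1,6,2)
ρ-cycle length = 2 (tail of 1 descent step not counted)

2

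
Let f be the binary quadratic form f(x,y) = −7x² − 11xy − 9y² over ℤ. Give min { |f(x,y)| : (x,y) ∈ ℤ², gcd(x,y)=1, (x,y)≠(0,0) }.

translate: b→-3 (≡11 mod 14), so (7,11,9)→(7,-3,5)
flip: (7,-3,5)→(5,3,7)
reduced (well bottom): (5,3,7) with a≤c, −a<b≤a
well minimum |f| = |-5| = 5 (negative-definite)

5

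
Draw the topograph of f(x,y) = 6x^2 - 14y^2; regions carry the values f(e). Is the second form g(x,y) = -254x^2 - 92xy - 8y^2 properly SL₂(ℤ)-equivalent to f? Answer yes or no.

D₁ = 336, D₂ = 336
river cycle of f (length 6): (6, 12, -8), (-8, 4, 10), (10, 16, -2), (-2, 16, 10), (10, 4, -8), (-8, 12, 6)
river cycle of g (length 6): (-8, 12, 6), (6, 12, -8), (-8, 4, 10), (10, 16, -2), (-2, 16, 10), (10, 4, -8)
cycles coincide ⇒ equivalent

yes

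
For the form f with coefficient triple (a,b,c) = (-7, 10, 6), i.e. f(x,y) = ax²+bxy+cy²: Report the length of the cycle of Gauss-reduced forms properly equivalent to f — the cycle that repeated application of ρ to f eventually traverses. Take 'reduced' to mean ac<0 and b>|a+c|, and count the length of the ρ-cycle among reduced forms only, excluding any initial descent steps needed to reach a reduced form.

D = 268, ⌊√D⌋ = 16
river: ρ → (6,14,-3)
river: ρ → (-3,16,1)
river: ρ → (1,16,-3)
river: ρ → (-3,14,6)
river: ρ → (6,10,-7)
river: ρ → (-7,4,9)
river: ρ → (9,14,-2)
river: ρ → (-2,14,9)
river: ρ → (9,4,-7)
river: ρ → (-7,10,6)
ρ-cycle length = 10 (tail of 0 descent steps not counted)

10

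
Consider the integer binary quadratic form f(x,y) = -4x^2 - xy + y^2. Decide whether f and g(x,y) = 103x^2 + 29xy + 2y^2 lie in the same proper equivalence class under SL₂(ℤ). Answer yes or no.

D₁ = 17, D₂ = 17
river cycle of f (length 6): (1, 3, -2), (-2, 1, 2), (2, 3, -1), (-1, 3, 2), (2, 1, -2), (-2, 3, 1)
river cycle of g (length 6): (2, 3, -1), (-1, 3, 2), (2, 1, -2), (-2, 3, 1), (1, 3, -2), (-2, 1, 2)
cycles coincide ⇒ equivalent

yes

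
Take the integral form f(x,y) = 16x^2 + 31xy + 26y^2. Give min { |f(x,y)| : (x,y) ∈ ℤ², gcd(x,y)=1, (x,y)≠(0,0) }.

translate: b→-1 (≡31 mod 32), so (16,31,26)→(16,-1,11)
flip: (16,-1,11)→(11,1,16)
reduced (well bottom): (11,1,16) with a≤c, −a<b≤a
well minimum = a = 11

11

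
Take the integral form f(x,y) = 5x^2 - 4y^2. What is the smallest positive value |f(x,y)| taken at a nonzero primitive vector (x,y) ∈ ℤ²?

descent: ρ → (-4,8,1)  [lands on river]
river: ρ → (1,8,-4)
closes: descent 1, river 2
min |a| on river = 1

1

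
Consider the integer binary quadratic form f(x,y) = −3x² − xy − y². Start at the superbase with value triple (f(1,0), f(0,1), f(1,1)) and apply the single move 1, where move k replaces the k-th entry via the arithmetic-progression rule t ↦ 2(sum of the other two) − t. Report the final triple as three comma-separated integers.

start (-3,-1,-5) = (f(1,0),f(0,1),f(1,1))
replace slot 1: 2·((-1)+(-5)) − (-3) = -9 → (-9,-1,-5)

-9,-1,-5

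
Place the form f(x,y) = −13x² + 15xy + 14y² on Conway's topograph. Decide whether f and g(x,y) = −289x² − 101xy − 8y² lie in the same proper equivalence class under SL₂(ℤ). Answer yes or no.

D₁ = 953, D₂ = 953
river cycle of f (length 38): (14, 13, -14), (-14, 15, 13), (13, 11, -16), (-16, 21, 8), (8, 27, -7), (-7, 29, 4), (4, 27, -14), (-14, 29, 2), (2, 27, -28), (-28, 29, 1), … (28 more)
river cycle of g (length 38): (-8, 21, 16), (16, 11, -13), (-13, 15, 14), (14, 13, -14), (-14, 15, 13), (13, 11, -16), (-16, 21, 8), (8, 27, -7), (-7, 29, 4), (4, 27, -14), … (28 more)
cycles coincide ⇒ equivalent

yes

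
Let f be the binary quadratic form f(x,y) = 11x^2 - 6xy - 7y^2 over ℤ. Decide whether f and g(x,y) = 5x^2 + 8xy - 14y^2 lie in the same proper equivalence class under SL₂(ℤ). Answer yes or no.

D₁ = 344, D₂ = 344
river cycle of f (length 10): (-7, 6, 11), (11, 16, -2), (-2, 16, 11), (11, 6, -7), (-7, 8, 10), (10, 12, -5), (-5, 18, 1), (1, 18, -5), (-5, 12, 10), (10, 8, -7)
river cycle of g (length 10): (5, 18, -1), (-1, 18, 5), (5, 12, -10), (-10, 8, 7), (7, 6, -11), (-11, 16, 2), (2, 16, -11), (-11, 6, 7), (7, 8, -10), (-10, 12, 5)
cycles differ ⇒ inequivalent

no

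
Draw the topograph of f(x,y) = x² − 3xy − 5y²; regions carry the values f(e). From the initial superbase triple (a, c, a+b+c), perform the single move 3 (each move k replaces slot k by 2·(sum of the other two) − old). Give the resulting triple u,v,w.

start (1,-5,-7) = (f(1,0),f(0,1),f(1,1))
replace slot 3: 2·(1+(-5)) − (-7) = -1 → (1,-5,-1)

1,-5,-1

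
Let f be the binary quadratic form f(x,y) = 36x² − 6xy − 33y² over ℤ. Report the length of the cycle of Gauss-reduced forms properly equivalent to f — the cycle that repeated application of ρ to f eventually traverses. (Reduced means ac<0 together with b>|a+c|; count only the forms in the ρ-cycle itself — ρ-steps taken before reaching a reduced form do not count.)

D = 4788, ⌊√D⌋ = 69
descent: ρ → (-33,6,36)  [lands on river]
river: ρ → (36,66,-3)
river: ρ → (-3,66,36)
river: ρ → (36,6,-33)
river: ρ → (-33,60,9)
river: ρ → (9,66,-12)
river: ρ → (-12,54,39)
river: ρ → (39,24,-27)
river: ρ → (-27,30,36)
river: ρ → (36,42,-21)
river: ρ → (-21,42,36)
river: ρ → (36,30,-27)
river: ρ → (-27,24,39)
river: ρ → (39,54,-12)
river: ρ → (-12,66,9)
river: ρ → (9,60,-33)
ρ-cycle length = 16 (tail of 1 descent step not counted)

16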